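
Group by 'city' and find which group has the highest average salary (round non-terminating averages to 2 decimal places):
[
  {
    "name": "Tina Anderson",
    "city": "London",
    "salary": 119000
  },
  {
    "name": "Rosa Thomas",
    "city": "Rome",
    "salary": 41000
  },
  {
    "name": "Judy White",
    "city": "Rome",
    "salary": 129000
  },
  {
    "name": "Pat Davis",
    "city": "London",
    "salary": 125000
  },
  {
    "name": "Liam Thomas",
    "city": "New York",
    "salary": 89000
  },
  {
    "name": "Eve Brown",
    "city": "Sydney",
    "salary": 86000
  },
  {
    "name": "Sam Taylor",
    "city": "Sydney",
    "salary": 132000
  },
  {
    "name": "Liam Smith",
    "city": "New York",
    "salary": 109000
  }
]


Group by: city

Groups:
  London: 2 people, avg salary = 244000/2 = $122000
  New York: 2 people, avg salary = 198000/2 = $99000
  Rome: 2 people, avg salary = 170000/2 = $85000
  Sydney: 2 people, avg salary = 218000/2 = $109000

Highest average salary: London ($122000)

London ($122000)


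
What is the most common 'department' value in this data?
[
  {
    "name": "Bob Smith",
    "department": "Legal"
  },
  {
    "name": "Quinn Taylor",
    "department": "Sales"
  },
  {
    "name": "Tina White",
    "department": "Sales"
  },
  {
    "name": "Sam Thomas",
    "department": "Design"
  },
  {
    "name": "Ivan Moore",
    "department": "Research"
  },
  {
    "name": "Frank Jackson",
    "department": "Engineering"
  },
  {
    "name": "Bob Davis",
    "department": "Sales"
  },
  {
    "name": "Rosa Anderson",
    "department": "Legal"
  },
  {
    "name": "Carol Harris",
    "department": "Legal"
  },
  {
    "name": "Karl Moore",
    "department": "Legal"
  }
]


Counting 'department' values across 10 records:

  Legal: 4 ####
  Sales: 3 ###
  Design: 1 #
  Research: 1 #
  Engineering: 1 #

Most common: Legal (4 times)

Legal (4 times)


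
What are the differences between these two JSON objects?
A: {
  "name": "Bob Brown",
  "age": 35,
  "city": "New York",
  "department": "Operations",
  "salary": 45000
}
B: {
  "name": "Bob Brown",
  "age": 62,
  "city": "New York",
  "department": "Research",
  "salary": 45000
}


Comparing each field (in key order):
  name: same
  age: DIFFERENT
  city: same
  department: DIFFERENT
  salary: same
Differences:
  age: 35 -> 62
  department: Operations -> Research

2 field(s) changed

2 changes: age, department


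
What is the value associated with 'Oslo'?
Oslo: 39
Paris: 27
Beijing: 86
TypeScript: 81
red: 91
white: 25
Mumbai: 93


Looking up key 'Oslo'
Value: 39

39


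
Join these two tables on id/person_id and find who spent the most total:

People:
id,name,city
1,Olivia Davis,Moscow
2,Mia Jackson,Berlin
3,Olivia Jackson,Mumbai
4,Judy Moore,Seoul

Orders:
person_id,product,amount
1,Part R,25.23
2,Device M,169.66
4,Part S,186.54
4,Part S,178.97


Join on: people.id = orders.person_id

Joined rows:
  Olivia Davis (Moscow) bought Part R for $25.23
  Mia Jackson (Berlin) bought Device M for $169.66
  Judy Moore (Seoul) bought Part S for $186.54
  Judy Moore (Seoul) bought Part S for $178.97

Total per person:
  Judy Moore: $365.51
  Mia Jackson: $169.66
  Olivia Davis: $25.23

Top spender: Judy Moore ($365.51)

Judy Moore ($365.51)


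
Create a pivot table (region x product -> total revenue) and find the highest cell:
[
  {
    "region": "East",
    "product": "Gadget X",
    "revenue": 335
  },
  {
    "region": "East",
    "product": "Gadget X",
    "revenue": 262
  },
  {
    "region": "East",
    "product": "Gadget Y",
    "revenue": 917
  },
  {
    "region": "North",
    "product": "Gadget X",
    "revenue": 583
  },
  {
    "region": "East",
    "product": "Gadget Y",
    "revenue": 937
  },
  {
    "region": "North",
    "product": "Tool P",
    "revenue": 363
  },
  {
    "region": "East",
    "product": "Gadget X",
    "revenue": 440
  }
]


Pivot: region (rows) x product (columns) -> total revenue

     Gadget X      Gadget Y      Tool P      
East          1037          1854             0  
North          583             0           363  

Highest: East / Gadget Y = $1854

East / Gadget Y = $1854


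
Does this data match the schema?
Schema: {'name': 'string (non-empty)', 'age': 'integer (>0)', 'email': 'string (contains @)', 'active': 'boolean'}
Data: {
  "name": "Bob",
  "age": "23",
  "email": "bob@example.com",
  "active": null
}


Validating each field against schema:
  name: OK (non-empty string)
  age: FAIL ("23" is not an integer)
  email: OK (string with @)
  active: FAIL (null is not a boolean)

Result: INVALID (2 errors: age, active)

INVALID (2 errors: age, active)


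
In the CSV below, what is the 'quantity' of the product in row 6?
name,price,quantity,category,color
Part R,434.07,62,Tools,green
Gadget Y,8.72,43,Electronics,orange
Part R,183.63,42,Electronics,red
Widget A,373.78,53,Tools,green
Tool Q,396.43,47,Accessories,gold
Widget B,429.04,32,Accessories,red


Query: Row 6 ('Widget B'), column 'quantity'
Value: 32

32


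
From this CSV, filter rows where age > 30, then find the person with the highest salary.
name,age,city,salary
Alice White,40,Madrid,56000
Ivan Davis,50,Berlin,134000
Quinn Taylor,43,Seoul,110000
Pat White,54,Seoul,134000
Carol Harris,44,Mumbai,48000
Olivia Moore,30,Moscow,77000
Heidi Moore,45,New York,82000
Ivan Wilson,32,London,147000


Filter: age > 30
Sort by: salary (descending)

Filtered records (7):
  Ivan Wilson, age 32, salary $147000
  Ivan Davis, age 50, salary $134000
  Pat White, age 54, salary $134000
  Quinn Taylor, age 43, salary $110000
  Heidi Moore, age 45, salary $82000
  Alice White, age 40, salary $56000
  Carol Harris, age 44, salary $48000

Highest salary: Ivan Wilson ($147000)

Ivan Wilson


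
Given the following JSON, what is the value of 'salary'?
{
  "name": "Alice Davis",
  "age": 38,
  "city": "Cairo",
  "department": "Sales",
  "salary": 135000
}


Looking up field 'salary'
Value: 135000

135000


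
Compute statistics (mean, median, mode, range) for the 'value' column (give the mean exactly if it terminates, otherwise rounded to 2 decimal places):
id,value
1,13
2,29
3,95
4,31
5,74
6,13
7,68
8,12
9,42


Data: [13, 29, 95, 31, 74, 13, 68, 12, 42]
Count: 9
Sum: 377
Mean: 377/9 ≈ 41.89 (rounded to 2 decimal places)
Sorted: [12, 13, 13, 29, 31, 42, 68, 74, 95]
Median: 31.0
Mode: 13 (2 times)
Range: 95 - 12 = 83
Min: 12, Max: 95

mean≈41.89, median=31.0, mode=13, range=83


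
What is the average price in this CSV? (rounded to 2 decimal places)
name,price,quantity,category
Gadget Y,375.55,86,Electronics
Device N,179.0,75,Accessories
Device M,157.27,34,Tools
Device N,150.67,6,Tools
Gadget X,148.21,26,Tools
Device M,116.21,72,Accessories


Computing average price:
Values: [375.55, 179.0, 157.27, 150.67, 148.21, 116.21]
Sum = 1126.91
Count = 6
Average = 1126.91/6 ≈ 187.82 (rounded to 2 decimal places)

187.82


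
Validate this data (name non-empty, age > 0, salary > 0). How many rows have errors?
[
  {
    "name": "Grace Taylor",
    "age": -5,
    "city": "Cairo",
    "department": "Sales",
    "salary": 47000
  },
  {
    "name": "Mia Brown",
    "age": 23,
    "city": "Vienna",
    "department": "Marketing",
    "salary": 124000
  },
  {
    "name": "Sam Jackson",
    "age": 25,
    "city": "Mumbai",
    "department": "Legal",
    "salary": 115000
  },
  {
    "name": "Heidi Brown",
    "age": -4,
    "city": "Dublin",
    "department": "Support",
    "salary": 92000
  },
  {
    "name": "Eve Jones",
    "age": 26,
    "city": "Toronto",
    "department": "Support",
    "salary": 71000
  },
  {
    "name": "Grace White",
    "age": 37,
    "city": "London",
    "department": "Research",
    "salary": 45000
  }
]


Validating 6 records:
Rules: name non-empty, age > 0, salary > 0

  Row 1 (Grace Taylor): negative age: -5
  Row 2 (Mia Brown): OK
  Row 3 (Sam Jackson): OK
  Row 4 (Heidi Brown): negative age: -4
  Row 5 (Eve Jones): OK
  Row 6 (Grace White): OK

Total errors: 2

2 errors


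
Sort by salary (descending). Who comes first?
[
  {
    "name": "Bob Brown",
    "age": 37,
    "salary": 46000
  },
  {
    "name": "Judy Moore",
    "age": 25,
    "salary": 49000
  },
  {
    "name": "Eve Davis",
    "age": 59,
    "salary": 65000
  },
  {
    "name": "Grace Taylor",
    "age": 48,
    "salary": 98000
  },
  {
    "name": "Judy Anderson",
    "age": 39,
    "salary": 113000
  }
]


Sort by: salary (descending)

Sorted order:
  1. Judy Anderson (salary = 113000)
  2. Grace Taylor (salary = 98000)
  3. Eve Davis (salary = 65000)
  4. Judy Moore (salary = 49000)
  5. Bob Brown (salary = 46000)

First: Judy Anderson

Judy Anderson


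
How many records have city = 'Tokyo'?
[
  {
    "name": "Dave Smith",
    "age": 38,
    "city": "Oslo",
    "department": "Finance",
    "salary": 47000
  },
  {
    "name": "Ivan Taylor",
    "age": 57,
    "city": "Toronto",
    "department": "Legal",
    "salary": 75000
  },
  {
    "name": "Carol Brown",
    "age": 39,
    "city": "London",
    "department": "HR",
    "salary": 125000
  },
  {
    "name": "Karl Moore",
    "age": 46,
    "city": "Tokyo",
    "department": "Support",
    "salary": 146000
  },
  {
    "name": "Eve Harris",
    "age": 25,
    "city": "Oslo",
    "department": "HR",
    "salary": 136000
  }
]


Data: 5 records
Condition: city = 'Tokyo'

Checking each record:
  Dave Smith: Oslo
  Ivan Taylor: Toronto
  Carol Brown: London
  Karl Moore: Tokyo MATCH
  Eve Harris: Oslo

Count: 1

1


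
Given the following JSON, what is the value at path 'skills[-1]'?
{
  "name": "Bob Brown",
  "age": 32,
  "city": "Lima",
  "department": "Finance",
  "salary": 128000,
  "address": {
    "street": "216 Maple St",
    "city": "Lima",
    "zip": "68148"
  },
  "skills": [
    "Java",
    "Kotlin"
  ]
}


Query: skills[-1]
Path: skills -> last element
Value: Kotlin

Kotlin


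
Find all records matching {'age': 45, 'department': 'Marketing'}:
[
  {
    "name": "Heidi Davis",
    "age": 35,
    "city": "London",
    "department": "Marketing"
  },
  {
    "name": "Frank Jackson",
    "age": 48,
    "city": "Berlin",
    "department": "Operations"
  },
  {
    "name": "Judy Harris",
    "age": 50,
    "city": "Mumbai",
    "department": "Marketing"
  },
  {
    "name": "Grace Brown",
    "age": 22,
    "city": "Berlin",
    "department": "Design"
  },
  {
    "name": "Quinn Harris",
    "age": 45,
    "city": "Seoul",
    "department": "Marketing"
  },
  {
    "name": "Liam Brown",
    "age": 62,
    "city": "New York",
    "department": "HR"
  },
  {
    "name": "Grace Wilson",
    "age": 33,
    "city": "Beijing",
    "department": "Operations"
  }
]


Search criteria: {'age': 45, 'department': 'Marketing'}

Checking 7 records:
  Heidi Davis: {age: 35, department: Marketing}
  Frank Jackson: {age: 48, department: Operations}
  Judy Harris: {age: 50, department: Marketing}
  Grace Brown: {age: 22, department: Design}
  Quinn Harris: {age: 45, department: Marketing} <-- MATCH
  Liam Brown: {age: 62, department: HR}
  Grace Wilson: {age: 33, department: Operations}

Matches: ["Quinn Harris"]

["Quinn Harris"]


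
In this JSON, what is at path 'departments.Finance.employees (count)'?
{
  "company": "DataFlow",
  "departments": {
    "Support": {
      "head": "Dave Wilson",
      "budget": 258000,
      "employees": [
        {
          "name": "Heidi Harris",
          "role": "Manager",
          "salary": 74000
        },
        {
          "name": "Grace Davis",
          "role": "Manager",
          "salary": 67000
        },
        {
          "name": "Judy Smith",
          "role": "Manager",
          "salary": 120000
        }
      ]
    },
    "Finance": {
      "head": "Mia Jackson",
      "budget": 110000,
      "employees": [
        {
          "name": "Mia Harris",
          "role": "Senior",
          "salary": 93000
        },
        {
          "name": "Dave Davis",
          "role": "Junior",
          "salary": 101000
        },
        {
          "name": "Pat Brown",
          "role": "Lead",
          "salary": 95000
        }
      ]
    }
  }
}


Path: departments.Finance.employees (count)

Navigate:
  -> departments
  -> Finance
  -> employees (array, length 3)

3


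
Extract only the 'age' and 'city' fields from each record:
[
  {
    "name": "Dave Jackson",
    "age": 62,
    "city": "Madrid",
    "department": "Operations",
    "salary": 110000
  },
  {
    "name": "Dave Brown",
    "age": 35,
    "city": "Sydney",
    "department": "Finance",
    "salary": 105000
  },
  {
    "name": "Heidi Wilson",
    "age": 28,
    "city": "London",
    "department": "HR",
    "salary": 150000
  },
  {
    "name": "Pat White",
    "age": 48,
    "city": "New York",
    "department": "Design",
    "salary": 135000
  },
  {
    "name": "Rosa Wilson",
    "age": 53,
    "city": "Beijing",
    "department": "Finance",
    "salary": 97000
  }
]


Original: 5 records with fields: name, age, city, department, salary
Keep: ['age', 'city']
Drop: ['name', 'department', 'salary']
Result: 5 records, 2 fields each

[
  {
    "age": 62,
    "city": "Madrid"
  },
  {
    "age": 35,
    "city": "Sydney"
  },
  {
    "age": 28,
    "city": "London"
  },
  {
    "age": 48,
    "city": "New York"
  },
  {
    "age": 53,
    "city": "Beijing"
  }
]


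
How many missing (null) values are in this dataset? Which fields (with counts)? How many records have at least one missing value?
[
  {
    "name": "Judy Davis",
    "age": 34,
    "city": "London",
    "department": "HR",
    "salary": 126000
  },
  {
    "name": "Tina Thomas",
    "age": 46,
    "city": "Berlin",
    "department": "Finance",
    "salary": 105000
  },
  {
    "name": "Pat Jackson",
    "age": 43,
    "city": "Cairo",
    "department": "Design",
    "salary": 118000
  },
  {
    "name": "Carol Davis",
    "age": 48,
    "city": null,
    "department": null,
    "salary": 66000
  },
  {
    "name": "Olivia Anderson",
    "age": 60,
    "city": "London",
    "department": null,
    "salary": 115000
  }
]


Checking for missing (null) values in 5 records:

  Judy Davis: complete
  Tina Thomas: complete
  Pat Jackson: complete
  Carol Davis: city, department
  Olivia Anderson: department

Per field:
  name: 0 missing
  age: 0 missing
  city: 1 missing
  department: 2 missing
  salary: 0 missing

Total missing values: 3
Records with any missing: 2

3 missing values (city: 1, department: 2); 2 incomplete records


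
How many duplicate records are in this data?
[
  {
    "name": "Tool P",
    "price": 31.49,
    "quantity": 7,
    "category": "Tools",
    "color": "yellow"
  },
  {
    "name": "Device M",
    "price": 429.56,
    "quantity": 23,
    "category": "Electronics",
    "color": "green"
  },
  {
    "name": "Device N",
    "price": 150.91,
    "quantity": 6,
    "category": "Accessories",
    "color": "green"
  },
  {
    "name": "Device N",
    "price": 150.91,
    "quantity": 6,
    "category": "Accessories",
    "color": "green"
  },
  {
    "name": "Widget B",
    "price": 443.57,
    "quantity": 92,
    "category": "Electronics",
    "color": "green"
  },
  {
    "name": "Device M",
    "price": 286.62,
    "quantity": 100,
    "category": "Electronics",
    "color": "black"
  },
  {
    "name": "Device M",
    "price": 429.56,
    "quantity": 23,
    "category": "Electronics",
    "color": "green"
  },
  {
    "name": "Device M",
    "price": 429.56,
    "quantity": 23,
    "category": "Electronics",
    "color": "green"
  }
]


Checking 8 records for duplicates:

  Row 1: Tool P ($31.49, qty 7)
  Row 2: Device M ($429.56, qty 23)
  Row 3: Device N ($150.91, qty 6)
  Row 4: Device N ($150.91, qty 6) <-- DUPLICATE
  Row 5: Widget B ($443.57, qty 92)
  Row 6: Device M ($286.62, qty 100)
  Row 7: Device M ($429.56, qty 23) <-- DUPLICATE
  Row 8: Device M ($429.56, qty 23) <-- DUPLICATE

Duplicates found: 3
Unique records: 5

3 duplicates, 5 unique


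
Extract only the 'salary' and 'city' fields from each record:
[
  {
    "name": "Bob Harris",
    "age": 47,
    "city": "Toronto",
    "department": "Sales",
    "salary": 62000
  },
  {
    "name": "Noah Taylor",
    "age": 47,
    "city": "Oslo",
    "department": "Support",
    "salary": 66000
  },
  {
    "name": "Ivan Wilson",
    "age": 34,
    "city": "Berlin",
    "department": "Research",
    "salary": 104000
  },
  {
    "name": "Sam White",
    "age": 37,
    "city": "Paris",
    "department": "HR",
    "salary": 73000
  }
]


Original: 4 records with fields: name, age, city, department, salary
Keep: ['salary', 'city']
Drop: ['name', 'age', 'department']
Result: 4 records, 2 fields each

[
  {
    "salary": 62000,
    "city": "Toronto"
  },
  {
    "salary": 66000,
    "city": "Oslo"
  },
  {
    "salary": 104000,
    "city": "Berlin"
  },
  {
    "salary": 73000,
    "city": "Paris"
  }
]


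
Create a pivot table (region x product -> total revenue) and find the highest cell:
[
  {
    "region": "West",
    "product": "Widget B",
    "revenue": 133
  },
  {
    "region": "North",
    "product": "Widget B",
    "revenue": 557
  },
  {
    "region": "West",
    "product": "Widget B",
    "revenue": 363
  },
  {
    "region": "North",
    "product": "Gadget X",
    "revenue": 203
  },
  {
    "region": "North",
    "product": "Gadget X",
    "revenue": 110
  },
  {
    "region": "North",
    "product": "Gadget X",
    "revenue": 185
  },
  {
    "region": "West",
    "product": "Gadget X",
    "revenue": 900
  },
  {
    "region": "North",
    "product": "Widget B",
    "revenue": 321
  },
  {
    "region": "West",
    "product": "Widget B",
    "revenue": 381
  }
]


Pivot: region (rows) x product (columns) -> total revenue

     Gadget X      Widget B    
North          498           878  
West           900           877  

Highest: West / Gadget X = $900

West / Gadget X = $900


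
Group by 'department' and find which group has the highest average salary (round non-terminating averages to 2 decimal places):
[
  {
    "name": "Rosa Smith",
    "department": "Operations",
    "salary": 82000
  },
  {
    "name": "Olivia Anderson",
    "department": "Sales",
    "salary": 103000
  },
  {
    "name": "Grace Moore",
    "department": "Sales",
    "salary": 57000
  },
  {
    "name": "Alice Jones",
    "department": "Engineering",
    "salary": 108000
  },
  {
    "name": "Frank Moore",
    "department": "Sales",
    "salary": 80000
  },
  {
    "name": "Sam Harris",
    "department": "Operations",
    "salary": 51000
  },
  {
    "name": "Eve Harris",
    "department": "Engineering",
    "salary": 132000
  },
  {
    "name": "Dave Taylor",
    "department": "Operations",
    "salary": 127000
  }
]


Group by: department

Groups:
  Engineering: 2 people, avg salary = 240000/2 = $120000
  Operations: 3 people, avg salary = 260000/3 ≈ $86666.67
  Sales: 3 people, avg salary = 240000/3 = $80000

Highest average salary: Engineering ($120000)

Engineering ($120000)


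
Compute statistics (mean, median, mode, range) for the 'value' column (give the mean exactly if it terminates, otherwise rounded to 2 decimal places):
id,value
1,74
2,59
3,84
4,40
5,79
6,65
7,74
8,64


Data: [74, 59, 84, 40, 79, 65, 74, 64]
Count: 8
Sum: 539
Mean: 539/8 = 67.375
Sorted: [40, 59, 64, 65, 74, 74, 79, 84]
Median: 69.5
Mode: 74 (2 times)
Range: 84 - 40 = 44
Min: 40, Max: 84

mean=67.375, median=69.5, mode=74, range=44


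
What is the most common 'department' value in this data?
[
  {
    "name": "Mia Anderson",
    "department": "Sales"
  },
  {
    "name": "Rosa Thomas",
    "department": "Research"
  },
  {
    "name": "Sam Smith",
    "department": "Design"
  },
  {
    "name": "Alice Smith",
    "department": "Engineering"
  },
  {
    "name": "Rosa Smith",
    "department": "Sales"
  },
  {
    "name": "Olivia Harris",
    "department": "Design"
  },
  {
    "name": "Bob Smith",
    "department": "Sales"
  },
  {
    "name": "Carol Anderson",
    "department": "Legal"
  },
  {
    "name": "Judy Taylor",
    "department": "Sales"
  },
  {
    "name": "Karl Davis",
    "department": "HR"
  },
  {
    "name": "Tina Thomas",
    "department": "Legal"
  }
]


Counting 'department' values across 11 records:

  Sales: 4 ####
  Design: 2 ##
  Legal: 2 ##
  Research: 1 #
  Engineering: 1 #
  HR: 1 #

Most common: Sales (4 times)

Sales (4 times)


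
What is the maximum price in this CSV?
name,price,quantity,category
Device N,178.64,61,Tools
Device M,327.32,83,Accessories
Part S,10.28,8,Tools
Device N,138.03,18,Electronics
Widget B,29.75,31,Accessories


Computing maximum price:
Values: [178.64, 327.32, 10.28, 138.03, 29.75]
Max = 327.32

327.32


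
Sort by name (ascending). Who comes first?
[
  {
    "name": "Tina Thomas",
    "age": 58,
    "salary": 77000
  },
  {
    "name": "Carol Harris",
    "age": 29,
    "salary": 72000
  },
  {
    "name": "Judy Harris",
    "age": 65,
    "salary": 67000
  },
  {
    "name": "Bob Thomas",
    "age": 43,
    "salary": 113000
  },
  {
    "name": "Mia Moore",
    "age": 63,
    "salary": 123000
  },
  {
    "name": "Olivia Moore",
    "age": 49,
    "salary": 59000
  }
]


Sort by: name (ascending)

Sorted order:
  1. Bob Thomas (name = Bob Thomas)
  2. Carol Harris (name = Carol Harris)
  3. Judy Harris (name = Judy Harris)
  4. Mia Moore (name = Mia Moore)
  5. Olivia Moore (name = Olivia Moore)
  6. Tina Thomas (name = Tina Thomas)

First: Bob Thomas

Bob Thomas


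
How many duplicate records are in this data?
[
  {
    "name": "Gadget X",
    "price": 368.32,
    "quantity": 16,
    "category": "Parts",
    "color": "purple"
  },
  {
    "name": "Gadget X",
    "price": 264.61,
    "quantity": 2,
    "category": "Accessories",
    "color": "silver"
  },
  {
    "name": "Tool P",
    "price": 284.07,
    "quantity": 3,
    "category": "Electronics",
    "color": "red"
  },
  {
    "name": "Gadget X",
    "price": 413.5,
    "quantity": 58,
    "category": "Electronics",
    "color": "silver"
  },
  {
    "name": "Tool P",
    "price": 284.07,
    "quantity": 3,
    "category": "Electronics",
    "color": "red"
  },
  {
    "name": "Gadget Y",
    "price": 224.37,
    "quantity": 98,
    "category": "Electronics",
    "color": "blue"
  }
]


Checking 6 records for duplicates:

  Row 1: Gadget X ($368.32, qty 16)
  Row 2: Gadget X ($264.61, qty 2)
  Row 3: Tool P ($284.07, qty 3)
  Row 4: Gadget X ($413.5, qty 58)
  Row 5: Tool P ($284.07, qty 3) <-- DUPLICATE
  Row 6: Gadget Y ($224.37, qty 98)

Duplicates found: 1
Unique records: 5

1 duplicates, 5 unique


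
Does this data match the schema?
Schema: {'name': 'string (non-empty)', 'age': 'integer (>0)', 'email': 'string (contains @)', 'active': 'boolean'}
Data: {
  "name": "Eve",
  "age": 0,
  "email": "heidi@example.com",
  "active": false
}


Validating each field against schema:
  name: OK (non-empty string)
  age: FAIL (0 is not > 0)
  email: OK (string with @)
  active: OK (boolean)

Result: INVALID (1 error: age)

INVALID (1 error: age)


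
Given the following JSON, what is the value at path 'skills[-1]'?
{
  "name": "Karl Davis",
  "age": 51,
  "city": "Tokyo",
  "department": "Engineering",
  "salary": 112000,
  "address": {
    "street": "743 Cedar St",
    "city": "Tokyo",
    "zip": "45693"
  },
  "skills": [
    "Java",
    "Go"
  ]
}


Query: skills[-1]
Path: skills -> last element
Value: Go

Go


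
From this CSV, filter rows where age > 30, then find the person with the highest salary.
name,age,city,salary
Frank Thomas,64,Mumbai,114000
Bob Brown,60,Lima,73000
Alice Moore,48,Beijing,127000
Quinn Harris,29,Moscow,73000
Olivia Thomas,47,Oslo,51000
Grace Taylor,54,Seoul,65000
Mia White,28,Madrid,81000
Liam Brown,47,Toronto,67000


Filter: age > 30
Sort by: salary (descending)

Filtered records (6):
  Alice Moore, age 48, salary $127000
  Frank Thomas, age 64, salary $114000
  Bob Brown, age 60, salary $73000
  Liam Brown, age 47, salary $67000
  Grace Taylor, age 54, salary $65000
  Olivia Thomas, age 47, salary $51000

Highest salary: Alice Moore ($127000)

Alice Moore


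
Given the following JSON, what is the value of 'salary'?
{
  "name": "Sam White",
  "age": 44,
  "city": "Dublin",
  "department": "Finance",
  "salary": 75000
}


Looking up field 'salary'
Value: 75000

75000


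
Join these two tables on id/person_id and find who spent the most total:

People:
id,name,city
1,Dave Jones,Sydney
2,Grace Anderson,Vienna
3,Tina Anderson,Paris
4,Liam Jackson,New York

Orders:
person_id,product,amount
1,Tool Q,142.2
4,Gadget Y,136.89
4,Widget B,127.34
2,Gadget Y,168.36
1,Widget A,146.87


Join on: people.id = orders.person_id

Joined rows:
  Dave Jones (Sydney) bought Tool Q for $142.2
  Liam Jackson (New York) bought Gadget Y for $136.89
  Liam Jackson (New York) bought Widget B for $127.34
  Grace Anderson (Vienna) bought Gadget Y for $168.36
  Dave Jones (Sydney) bought Widget A for $146.87

Total per person:
  Dave Jones: $289.07
  Liam Jackson: $264.23
  Grace Anderson: $168.36

Top spender: Dave Jones ($289.07)

Dave Jones ($289.07)


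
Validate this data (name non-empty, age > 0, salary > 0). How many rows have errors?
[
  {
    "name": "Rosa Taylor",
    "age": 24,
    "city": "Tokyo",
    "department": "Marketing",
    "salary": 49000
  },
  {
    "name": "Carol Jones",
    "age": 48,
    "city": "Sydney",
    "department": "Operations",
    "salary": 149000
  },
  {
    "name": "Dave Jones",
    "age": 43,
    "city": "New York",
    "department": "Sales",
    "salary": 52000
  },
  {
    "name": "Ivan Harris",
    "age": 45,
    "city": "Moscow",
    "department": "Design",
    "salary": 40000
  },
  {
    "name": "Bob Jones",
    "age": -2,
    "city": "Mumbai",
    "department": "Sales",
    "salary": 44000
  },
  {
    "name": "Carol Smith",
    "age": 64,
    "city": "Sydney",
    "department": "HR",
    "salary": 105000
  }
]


Validating 6 records:
Rules: name non-empty, age > 0, salary > 0

  Row 1 (Rosa Taylor): OK
  Row 2 (Carol Jones): OK
  Row 3 (Dave Jones): OK
  Row 4 (Ivan Harris): OK
  Row 5 (Bob Jones): negative age: -2
  Row 6 (Carol Smith): OK

Total errors: 1

1 errors


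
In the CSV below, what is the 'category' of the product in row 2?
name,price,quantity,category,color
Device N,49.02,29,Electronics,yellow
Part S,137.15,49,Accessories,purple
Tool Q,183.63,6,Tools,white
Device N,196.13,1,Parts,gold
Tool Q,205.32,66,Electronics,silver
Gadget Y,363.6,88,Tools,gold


Query: Row 2 ('Part S'), column 'category'
Value: Accessories

Accessories


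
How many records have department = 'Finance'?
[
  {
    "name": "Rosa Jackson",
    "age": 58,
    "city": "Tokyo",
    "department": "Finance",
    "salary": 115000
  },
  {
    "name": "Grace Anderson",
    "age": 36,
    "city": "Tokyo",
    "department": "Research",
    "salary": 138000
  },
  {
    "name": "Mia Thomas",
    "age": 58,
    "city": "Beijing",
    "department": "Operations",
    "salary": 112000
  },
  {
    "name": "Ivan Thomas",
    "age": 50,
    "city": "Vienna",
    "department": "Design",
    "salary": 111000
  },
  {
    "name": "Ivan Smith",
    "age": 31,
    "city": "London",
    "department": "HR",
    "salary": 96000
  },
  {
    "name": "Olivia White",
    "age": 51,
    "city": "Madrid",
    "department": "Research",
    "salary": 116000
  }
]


Data: 6 records
Condition: department = 'Finance'

Checking each record:
  Rosa Jackson: Finance MATCH
  Grace Anderson: Research
  Mia Thomas: Operations
  Ivan Thomas: Design
  Ivan Smith: HR
  Olivia White: Research

Count: 1

1


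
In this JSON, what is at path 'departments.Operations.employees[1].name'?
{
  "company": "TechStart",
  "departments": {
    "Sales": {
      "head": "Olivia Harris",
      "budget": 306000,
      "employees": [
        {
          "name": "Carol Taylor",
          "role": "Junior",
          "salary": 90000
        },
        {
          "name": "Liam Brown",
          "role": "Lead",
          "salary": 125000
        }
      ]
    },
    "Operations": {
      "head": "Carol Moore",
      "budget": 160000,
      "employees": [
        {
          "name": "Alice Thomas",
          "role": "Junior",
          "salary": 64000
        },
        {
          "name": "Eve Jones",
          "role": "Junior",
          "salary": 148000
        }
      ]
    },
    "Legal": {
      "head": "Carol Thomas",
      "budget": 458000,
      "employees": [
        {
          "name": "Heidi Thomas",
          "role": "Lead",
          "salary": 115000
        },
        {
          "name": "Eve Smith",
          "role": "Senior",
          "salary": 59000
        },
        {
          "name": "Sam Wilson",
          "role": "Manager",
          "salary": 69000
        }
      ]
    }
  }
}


Path: departments.Operations.employees[1].name

Navigate:
  -> departments
  -> Operations
  -> employees[1].name = 'Eve Jones'

Eve Jones


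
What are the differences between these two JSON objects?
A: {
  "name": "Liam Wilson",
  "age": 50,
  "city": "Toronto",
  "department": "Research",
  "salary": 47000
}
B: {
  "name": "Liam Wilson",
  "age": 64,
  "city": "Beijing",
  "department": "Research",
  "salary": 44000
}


Comparing each field (in key order):
  name: same
  age: DIFFERENT
  city: DIFFERENT
  department: same
  salary: DIFFERENT
Differences:
  age: 50 -> 64
  city: Toronto -> Beijing
  salary: 47000 -> 44000

3 field(s) changed

3 changes: age, city, salary


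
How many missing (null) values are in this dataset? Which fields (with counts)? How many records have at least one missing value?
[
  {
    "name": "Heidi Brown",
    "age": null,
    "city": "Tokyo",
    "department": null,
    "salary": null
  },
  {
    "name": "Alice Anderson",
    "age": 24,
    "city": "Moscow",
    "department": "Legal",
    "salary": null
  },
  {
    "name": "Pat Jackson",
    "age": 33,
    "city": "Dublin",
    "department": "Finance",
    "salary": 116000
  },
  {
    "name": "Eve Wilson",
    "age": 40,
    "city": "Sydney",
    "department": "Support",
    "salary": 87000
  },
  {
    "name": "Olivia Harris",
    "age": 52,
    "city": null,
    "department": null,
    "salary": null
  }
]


Checking for missing (null) values in 5 records:

  Heidi Brown: age, department, salary
  Alice Anderson: salary
  Pat Jackson: complete
  Eve Wilson: complete
  Olivia Harris: city, department, salary

Per field:
  name: 0 missing
  age: 1 missing
  city: 1 missing
  department: 2 missing
  salary: 3 missing

Total missing values: 7
Records with any missing: 3

7 missing values (age: 1, city: 1, department: 2, salary: 3); 3 incomplete records


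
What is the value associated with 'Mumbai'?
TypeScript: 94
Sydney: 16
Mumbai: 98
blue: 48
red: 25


Looking up key 'Mumbai'
Value: 98

98


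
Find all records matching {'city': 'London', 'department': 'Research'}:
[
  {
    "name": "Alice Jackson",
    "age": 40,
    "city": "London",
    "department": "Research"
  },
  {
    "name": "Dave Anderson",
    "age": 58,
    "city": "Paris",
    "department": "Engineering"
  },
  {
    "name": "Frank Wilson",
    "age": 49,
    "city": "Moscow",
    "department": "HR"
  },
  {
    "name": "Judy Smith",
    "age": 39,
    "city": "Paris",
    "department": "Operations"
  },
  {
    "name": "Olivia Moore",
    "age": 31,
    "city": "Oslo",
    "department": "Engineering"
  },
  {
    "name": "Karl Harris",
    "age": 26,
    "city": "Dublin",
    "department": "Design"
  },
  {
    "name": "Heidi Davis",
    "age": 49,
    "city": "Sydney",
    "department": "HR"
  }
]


Search criteria: {'city': 'London', 'department': 'Research'}

Checking 7 records:
  Alice Jackson: {city: London, department: Research} <-- MATCH
  Dave Anderson: {city: Paris, department: Engineering}
  Frank Wilson: {city: Moscow, department: HR}
  Judy Smith: {city: Paris, department: Operations}
  Olivia Moore: {city: Oslo, department: Engineering}
  Karl Harris: {city: Dublin, department: Design}
  Heidi Davis: {city: Sydney, department: HR}

Matches: ["Alice Jackson"]

["Alice Jackson"]


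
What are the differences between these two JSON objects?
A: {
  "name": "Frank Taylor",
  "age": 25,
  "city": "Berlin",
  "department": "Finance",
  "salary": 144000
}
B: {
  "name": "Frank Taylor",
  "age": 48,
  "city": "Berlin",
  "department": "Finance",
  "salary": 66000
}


Comparing each field (in key order):
  name: same
  age: DIFFERENT
  city: same
  department: same
  salary: DIFFERENT
Differences:
  age: 25 -> 48
  salary: 144000 -> 66000

2 field(s) changed

2 changes: age, salary


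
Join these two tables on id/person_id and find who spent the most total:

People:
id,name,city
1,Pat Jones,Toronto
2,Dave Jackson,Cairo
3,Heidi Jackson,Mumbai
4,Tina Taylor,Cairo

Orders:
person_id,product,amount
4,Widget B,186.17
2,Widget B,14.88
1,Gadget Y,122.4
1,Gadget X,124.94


Join on: people.id = orders.person_id

Joined rows:
  Tina Taylor (Cairo) bought Widget B for $186.17
  Dave Jackson (Cairo) bought Widget B for $14.88
  Pat Jones (Toronto) bought Gadget Y for $122.4
  Pat Jones (Toronto) bought Gadget X for $124.94

Total per person:
  Pat Jones: $247.34
  Tina Taylor: $186.17
  Dave Jackson: $14.88

Top spender: Pat Jones ($247.34)

Pat Jones ($247.34)


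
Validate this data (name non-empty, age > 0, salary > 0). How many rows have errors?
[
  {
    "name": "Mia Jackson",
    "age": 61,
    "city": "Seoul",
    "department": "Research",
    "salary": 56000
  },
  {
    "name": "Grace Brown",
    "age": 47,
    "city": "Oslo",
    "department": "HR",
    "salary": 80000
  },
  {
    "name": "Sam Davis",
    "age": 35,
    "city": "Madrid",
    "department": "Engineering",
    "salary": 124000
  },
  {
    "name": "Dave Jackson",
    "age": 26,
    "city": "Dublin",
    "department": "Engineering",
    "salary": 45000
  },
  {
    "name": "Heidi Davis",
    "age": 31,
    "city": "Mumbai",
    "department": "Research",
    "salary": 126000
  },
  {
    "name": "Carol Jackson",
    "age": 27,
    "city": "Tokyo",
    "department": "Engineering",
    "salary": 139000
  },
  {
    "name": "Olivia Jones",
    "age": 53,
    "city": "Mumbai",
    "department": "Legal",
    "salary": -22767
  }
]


Validating 7 records:
Rules: name non-empty, age > 0, salary > 0

  Row 1 (Mia Jackson): OK
  Row 2 (Grace Brown): OK
  Row 3 (Sam Davis): OK
  Row 4 (Dave Jackson): OK
  Row 5 (Heidi Davis): OK
  Row 6 (Carol Jackson): OK
  Row 7 (Olivia Jones): negative salary: -22767

Total errors: 1

1 errors


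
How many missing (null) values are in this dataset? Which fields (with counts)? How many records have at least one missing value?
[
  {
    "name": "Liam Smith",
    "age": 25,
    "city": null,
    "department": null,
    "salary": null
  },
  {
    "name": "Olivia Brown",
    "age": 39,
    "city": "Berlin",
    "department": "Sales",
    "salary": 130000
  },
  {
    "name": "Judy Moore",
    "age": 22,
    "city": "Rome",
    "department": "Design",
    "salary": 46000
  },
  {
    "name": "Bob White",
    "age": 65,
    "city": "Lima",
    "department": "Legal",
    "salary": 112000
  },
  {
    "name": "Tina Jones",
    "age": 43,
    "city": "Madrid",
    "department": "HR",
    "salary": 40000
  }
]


Checking for missing (null) values in 5 records:

  Liam Smith: city, department, salary
  Olivia Brown: complete
  Judy Moore: complete
  Bob White: complete
  Tina Jones: complete

Per field:
  name: 0 missing
  age: 0 missing
  city: 1 missing
  department: 1 missing
  salary: 1 missing

Total missing values: 3
Records with any missing: 1

3 missing values (city: 1, department: 1, salary: 1); 1 incomplete records


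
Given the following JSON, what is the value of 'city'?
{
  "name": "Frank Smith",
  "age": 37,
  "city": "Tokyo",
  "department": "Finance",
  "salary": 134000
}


Looking up field 'city'
Value: Tokyo

Tokyo


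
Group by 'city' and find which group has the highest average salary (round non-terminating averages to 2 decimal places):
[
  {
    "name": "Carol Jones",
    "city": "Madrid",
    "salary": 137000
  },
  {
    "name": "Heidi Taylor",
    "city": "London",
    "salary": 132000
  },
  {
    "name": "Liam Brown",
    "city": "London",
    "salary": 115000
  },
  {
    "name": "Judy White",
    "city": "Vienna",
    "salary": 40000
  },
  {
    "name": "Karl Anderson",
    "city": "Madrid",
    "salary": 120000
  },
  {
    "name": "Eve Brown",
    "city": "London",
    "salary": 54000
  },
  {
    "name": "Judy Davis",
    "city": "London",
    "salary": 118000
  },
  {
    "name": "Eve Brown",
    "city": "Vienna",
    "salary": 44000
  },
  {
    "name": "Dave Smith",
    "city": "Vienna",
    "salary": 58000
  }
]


Group by: city

Groups:
  London: 4 people, avg salary = 419000/4 = $104750
  Madrid: 2 people, avg salary = 257000/2 = $128500
  Vienna: 3 people, avg salary = 142000/3 ≈ $47333.33

Highest average salary: Madrid ($128500)

Madrid ($128500)


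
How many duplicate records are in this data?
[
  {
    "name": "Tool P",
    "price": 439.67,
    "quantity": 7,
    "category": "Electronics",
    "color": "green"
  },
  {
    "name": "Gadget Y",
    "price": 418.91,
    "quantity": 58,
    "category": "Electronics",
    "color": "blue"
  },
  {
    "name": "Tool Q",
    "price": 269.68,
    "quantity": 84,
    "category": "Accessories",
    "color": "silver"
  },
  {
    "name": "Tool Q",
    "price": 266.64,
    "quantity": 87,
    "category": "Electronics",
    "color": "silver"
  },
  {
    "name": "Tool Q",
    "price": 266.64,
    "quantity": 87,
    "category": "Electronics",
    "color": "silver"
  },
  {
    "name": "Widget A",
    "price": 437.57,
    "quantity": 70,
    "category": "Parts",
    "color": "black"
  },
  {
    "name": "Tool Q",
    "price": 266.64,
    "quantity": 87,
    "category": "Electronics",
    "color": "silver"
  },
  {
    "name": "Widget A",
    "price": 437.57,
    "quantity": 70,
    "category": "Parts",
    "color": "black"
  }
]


Checking 8 records for duplicates:

  Row 1: Tool P ($439.67, qty 7)
  Row 2: Gadget Y ($418.91, qty 58)
  Row 3: Tool Q ($269.68, qty 84)
  Row 4: Tool Q ($266.64, qty 87)
  Row 5: Tool Q ($266.64, qty 87) <-- DUPLICATE
  Row 6: Widget A ($437.57, qty 70)
  Row 7: Tool Q ($266.64, qty 87) <-- DUPLICATE
  Row 8: Widget A ($437.57, qty 70) <-- DUPLICATE

Duplicates found: 3
Unique records: 5

3 duplicates, 5 unique


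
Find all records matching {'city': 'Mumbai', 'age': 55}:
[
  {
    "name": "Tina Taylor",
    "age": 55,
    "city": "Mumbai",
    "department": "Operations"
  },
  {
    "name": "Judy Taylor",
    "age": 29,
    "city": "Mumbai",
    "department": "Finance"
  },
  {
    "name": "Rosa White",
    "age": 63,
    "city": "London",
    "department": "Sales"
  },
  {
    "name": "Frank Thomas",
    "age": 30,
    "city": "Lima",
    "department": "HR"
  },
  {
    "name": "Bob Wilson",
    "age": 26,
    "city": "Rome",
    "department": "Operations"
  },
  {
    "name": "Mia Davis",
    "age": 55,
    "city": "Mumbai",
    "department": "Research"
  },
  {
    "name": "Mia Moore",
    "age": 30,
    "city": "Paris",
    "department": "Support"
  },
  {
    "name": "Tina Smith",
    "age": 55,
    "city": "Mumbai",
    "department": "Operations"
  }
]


Search criteria: {'city': 'Mumbai', 'age': 55}

Checking 8 records:
  Tina Taylor: {city: Mumbai, age: 55} <-- MATCH
  Judy Taylor: {city: Mumbai, age: 29}
  Rosa White: {city: London, age: 63}
  Frank Thomas: {city: Lima, age: 30}
  Bob Wilson: {city: Rome, age: 26}
  Mia Davis: {city: Mumbai, age: 55} <-- MATCH
  Mia Moore: {city: Paris, age: 30}
  Tina Smith: {city: Mumbai, age: 55} <-- MATCH

Matches: ["Tina Taylor", "Mia Davis", "Tina Smith"]

["Tina Taylor", "Mia Davis", "Tina Smith"]


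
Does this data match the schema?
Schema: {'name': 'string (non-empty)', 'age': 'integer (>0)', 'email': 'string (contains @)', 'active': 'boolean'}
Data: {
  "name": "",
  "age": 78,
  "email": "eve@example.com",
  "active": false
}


Validating each field against schema:
  name: FAIL ("" is an empty string)
  age: OK (positive integer)
  email: OK (string with @)
  active: OK (boolean)

Result: INVALID (1 error: name)

INVALID (1 error: name)


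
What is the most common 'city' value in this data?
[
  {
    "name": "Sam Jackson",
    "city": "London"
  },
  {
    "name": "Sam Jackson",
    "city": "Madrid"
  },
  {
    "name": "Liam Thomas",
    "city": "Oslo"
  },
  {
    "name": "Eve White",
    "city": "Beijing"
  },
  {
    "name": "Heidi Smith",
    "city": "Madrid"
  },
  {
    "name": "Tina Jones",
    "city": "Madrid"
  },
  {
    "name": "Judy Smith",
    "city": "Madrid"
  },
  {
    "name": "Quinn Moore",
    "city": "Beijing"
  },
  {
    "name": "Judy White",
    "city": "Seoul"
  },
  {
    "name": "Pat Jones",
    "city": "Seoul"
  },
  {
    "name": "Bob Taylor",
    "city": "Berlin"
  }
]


Counting 'city' values across 11 records:

  Madrid: 4 ####
  Beijing: 2 ##
  Seoul: 2 ##
  London: 1 #
  Oslo: 1 #
  Berlin: 1 #

Most common: Madrid (4 times)

Madrid (4 times)
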